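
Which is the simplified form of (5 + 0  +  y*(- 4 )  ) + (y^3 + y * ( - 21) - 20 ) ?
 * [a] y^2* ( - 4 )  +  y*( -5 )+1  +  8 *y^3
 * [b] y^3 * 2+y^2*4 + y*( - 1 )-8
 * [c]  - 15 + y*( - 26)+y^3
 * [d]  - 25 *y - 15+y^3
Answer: d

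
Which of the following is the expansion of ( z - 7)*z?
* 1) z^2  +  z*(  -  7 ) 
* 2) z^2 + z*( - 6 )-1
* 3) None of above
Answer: 1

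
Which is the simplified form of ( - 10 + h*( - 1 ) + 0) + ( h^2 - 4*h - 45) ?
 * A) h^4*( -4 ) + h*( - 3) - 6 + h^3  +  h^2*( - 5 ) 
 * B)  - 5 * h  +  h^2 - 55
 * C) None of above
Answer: B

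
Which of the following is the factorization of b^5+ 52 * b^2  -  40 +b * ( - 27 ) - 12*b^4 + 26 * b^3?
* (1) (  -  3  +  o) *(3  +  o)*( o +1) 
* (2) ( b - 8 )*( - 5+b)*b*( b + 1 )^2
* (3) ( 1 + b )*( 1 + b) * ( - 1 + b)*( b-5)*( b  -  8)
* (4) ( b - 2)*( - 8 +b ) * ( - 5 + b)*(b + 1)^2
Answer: 3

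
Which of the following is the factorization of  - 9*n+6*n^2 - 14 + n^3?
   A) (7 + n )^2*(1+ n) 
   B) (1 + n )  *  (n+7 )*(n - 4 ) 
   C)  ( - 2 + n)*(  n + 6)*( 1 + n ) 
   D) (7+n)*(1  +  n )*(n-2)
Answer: D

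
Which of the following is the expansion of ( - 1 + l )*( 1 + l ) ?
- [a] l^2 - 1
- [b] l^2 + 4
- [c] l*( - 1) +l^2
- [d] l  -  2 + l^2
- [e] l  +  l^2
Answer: a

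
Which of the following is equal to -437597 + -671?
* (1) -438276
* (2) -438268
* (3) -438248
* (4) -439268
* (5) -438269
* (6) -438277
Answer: 2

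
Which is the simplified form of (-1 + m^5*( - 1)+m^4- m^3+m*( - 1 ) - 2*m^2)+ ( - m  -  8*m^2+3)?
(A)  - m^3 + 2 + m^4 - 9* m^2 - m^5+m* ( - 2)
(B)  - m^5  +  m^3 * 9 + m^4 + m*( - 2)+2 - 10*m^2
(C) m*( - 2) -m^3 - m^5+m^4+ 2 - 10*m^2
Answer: C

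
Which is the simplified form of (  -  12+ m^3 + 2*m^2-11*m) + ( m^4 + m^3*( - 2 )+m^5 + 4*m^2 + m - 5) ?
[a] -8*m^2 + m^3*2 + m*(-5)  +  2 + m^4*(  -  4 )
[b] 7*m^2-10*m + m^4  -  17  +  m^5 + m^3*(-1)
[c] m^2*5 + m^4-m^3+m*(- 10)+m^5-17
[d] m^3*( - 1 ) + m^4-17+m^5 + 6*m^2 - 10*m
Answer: d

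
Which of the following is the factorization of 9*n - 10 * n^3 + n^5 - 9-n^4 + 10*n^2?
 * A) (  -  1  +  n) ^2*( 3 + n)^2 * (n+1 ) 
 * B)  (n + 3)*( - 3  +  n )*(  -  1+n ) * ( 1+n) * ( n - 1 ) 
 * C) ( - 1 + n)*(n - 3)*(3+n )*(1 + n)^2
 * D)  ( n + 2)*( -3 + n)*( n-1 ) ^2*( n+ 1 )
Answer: B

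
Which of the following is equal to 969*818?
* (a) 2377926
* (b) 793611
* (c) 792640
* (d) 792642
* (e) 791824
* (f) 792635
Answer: d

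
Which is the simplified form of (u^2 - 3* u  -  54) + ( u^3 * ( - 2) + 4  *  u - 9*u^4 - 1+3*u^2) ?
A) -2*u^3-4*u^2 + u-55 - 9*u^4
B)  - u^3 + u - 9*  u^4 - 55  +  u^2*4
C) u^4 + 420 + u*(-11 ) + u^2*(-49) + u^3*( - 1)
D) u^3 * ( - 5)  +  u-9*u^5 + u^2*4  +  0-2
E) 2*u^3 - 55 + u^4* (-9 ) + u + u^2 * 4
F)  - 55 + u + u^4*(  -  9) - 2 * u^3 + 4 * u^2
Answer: F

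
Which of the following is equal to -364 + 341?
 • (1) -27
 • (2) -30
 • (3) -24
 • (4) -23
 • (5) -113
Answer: 4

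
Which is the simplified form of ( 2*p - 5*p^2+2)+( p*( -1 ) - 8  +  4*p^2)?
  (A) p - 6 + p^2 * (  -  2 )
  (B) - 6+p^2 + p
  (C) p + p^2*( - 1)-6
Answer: C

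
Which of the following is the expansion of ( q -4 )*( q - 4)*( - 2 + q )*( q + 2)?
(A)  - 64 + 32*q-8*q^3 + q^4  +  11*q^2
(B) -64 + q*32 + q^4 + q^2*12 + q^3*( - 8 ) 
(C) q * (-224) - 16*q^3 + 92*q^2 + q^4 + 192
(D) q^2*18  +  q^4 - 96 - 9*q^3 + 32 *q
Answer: B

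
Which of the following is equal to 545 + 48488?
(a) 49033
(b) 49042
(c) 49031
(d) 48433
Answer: a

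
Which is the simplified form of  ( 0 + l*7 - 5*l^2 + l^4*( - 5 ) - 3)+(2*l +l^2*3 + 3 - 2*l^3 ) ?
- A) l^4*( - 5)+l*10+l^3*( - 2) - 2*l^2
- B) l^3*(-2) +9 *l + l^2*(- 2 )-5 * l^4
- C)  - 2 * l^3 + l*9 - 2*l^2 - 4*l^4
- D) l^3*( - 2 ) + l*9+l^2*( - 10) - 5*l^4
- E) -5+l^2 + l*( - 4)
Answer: B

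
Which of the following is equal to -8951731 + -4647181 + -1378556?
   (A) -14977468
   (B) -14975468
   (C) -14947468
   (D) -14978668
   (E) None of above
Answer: A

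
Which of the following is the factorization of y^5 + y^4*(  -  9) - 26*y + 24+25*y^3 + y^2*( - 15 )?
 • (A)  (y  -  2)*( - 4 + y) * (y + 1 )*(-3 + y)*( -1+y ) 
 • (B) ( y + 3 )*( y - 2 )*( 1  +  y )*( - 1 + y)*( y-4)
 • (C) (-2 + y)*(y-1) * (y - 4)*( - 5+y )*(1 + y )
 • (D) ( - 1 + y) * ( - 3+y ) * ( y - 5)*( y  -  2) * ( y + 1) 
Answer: A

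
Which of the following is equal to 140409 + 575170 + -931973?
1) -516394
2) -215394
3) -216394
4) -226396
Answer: 3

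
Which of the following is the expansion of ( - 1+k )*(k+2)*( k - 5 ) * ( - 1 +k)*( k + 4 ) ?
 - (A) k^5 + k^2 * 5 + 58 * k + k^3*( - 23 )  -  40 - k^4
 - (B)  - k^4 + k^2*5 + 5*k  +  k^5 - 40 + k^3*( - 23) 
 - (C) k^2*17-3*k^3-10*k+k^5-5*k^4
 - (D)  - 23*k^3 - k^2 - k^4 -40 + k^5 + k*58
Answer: A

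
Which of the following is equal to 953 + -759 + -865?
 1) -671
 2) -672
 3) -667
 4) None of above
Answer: 1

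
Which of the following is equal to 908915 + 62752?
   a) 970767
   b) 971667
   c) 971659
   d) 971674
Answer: b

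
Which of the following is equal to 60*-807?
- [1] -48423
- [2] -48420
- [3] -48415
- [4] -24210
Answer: 2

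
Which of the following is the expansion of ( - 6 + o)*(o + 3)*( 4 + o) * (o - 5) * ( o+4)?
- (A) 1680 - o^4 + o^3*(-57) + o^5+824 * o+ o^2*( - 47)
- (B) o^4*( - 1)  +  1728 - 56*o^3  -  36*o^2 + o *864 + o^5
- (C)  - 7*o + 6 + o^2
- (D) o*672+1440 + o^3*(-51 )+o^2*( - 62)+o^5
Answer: D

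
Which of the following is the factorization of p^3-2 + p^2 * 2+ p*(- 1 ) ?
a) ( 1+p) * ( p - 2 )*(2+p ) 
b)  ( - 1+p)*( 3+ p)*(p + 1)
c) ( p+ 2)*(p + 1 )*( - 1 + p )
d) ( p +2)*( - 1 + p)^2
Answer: c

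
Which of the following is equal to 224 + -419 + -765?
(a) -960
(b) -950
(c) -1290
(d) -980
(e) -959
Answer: a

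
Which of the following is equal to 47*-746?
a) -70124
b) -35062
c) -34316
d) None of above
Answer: b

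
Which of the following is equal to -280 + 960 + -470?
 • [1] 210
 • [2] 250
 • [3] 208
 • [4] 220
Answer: 1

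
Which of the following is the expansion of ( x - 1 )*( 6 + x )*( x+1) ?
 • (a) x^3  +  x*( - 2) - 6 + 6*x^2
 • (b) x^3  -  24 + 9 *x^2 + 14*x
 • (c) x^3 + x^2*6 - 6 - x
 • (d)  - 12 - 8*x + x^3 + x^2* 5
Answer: c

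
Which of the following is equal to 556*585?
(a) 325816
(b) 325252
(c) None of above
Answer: c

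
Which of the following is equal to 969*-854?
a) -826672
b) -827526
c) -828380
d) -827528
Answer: b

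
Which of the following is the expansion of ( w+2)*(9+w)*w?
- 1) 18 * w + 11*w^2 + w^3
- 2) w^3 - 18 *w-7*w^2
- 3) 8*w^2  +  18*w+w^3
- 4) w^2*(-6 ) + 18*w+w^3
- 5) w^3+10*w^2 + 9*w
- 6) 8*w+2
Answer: 1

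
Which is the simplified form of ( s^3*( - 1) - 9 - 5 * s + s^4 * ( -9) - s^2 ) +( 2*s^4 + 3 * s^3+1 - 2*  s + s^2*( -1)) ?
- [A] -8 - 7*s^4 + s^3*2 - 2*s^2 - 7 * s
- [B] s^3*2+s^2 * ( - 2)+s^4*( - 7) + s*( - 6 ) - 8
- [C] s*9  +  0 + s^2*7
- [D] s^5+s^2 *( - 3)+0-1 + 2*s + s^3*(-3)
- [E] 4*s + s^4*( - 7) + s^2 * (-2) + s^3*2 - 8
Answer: A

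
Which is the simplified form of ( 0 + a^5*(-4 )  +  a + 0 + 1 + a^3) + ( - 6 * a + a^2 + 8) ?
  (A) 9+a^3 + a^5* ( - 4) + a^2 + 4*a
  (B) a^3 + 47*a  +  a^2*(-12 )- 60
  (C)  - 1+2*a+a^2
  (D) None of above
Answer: D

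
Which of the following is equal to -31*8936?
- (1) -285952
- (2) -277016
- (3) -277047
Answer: 2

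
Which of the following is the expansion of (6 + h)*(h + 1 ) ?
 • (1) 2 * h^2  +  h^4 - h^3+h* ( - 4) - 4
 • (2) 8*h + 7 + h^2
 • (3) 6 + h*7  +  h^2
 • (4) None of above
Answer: 3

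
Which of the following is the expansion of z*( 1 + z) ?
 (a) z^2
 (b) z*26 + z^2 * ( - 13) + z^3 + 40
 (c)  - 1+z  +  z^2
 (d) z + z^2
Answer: d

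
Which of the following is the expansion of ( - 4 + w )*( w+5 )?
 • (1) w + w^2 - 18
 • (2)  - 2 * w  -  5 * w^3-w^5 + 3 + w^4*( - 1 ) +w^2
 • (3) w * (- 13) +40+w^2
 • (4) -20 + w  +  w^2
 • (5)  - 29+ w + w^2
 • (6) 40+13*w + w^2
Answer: 4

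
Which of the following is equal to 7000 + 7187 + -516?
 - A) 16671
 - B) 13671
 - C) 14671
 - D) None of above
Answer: B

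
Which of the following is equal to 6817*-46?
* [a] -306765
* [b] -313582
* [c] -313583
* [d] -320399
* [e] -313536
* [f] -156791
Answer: b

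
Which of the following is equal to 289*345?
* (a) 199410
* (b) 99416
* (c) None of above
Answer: c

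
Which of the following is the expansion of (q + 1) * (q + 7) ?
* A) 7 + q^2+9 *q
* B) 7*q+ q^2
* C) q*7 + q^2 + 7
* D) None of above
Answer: D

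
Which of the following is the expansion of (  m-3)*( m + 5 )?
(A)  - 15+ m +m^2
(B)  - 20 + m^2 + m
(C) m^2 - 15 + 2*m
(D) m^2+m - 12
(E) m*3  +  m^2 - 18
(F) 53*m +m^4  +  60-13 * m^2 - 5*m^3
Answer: C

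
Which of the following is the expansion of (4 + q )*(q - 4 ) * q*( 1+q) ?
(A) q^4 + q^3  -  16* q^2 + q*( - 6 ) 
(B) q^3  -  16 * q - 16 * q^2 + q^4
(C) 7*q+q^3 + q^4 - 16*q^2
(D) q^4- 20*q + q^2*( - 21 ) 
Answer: B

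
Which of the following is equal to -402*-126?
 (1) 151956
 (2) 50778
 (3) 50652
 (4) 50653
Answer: 3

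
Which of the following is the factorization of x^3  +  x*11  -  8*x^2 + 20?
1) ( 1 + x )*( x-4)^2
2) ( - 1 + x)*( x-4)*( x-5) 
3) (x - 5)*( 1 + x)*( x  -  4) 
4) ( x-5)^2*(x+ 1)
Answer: 3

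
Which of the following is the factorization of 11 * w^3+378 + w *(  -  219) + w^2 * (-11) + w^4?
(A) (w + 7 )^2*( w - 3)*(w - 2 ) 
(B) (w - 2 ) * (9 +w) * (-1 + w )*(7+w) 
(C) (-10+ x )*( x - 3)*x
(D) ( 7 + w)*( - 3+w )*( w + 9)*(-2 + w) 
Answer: D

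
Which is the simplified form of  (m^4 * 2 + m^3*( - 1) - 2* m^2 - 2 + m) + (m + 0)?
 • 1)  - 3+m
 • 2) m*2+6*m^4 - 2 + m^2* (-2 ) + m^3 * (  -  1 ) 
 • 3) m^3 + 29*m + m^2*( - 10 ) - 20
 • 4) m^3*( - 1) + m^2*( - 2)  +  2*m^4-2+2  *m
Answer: 4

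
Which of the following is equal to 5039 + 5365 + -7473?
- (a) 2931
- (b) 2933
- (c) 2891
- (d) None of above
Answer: a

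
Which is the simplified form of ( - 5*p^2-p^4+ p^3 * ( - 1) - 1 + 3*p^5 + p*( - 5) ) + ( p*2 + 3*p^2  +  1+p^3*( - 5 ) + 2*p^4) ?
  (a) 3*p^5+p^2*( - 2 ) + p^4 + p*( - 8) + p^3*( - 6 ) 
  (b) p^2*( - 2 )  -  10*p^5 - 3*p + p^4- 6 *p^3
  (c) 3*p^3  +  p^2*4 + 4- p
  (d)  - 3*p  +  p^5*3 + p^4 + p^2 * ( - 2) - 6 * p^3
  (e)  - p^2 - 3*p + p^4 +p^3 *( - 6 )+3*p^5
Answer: d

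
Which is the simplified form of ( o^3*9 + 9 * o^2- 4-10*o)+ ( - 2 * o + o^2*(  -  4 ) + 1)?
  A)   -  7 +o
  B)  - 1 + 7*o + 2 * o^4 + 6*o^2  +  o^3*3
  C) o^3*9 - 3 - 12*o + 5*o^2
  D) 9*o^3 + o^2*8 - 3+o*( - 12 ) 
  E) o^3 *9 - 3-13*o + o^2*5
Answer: C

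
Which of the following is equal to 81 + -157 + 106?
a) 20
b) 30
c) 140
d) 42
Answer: b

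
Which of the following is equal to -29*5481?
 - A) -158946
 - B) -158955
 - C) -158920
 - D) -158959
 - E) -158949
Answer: E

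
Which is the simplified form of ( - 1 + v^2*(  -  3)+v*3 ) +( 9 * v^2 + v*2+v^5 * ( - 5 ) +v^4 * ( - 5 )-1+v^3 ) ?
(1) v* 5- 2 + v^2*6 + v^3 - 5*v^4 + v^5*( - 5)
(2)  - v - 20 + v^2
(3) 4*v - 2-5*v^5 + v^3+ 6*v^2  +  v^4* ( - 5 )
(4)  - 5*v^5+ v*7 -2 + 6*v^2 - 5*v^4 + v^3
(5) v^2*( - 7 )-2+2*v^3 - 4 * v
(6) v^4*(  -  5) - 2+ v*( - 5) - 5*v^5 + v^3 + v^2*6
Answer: 1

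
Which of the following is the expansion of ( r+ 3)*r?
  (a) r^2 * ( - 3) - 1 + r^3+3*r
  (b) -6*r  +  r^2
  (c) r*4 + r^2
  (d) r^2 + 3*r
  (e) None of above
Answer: d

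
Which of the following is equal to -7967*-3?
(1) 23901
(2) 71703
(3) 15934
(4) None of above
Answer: 1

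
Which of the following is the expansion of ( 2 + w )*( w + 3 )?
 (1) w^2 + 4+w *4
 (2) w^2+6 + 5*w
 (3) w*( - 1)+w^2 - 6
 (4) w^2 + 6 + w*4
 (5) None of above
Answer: 2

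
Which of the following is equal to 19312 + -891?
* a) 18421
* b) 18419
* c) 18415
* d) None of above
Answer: a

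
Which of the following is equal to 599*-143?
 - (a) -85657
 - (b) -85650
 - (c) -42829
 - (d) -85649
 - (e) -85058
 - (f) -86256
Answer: a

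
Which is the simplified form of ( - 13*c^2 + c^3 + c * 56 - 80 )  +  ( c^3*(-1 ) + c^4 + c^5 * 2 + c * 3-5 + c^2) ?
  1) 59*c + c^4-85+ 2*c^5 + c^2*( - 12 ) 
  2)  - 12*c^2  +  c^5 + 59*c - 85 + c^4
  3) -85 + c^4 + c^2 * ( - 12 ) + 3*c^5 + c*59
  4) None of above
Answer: 1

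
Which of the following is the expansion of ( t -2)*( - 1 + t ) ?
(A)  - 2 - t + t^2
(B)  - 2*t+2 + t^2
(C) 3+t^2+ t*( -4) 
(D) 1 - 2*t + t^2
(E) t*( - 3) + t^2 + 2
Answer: E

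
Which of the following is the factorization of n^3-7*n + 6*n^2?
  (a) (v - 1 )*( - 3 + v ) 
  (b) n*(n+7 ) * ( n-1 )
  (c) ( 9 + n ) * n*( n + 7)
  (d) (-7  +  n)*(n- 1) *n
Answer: b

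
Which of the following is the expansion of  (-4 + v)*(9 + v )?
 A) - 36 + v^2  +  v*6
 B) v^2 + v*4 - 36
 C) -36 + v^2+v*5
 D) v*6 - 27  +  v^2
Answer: C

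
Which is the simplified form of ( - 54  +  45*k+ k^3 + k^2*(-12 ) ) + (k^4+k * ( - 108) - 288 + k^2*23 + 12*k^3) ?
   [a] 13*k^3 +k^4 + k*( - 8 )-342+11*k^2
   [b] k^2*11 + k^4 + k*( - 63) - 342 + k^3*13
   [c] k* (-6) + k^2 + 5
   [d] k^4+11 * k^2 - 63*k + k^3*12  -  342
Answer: b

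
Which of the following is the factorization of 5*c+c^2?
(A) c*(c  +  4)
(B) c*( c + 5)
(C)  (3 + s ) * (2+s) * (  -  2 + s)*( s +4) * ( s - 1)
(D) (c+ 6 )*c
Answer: B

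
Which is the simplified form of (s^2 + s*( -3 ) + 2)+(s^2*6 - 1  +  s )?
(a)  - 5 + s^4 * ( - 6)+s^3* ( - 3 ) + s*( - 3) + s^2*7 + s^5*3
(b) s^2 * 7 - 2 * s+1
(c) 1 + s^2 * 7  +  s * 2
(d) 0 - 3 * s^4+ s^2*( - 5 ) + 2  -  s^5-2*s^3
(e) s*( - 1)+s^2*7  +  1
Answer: b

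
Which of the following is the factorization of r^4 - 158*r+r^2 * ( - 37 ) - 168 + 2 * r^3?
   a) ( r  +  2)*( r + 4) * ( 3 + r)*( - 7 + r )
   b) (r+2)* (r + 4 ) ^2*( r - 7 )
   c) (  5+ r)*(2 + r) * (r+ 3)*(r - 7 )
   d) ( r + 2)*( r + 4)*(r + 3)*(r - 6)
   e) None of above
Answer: a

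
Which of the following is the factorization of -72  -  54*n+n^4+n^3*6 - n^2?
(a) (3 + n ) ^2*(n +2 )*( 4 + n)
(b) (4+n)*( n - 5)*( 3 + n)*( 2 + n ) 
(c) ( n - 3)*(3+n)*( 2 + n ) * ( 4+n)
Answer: c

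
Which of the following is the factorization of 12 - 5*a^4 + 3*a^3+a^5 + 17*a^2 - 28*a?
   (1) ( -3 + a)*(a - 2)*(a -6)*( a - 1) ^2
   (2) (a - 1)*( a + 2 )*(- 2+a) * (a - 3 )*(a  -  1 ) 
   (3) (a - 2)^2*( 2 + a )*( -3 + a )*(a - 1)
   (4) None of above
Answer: 2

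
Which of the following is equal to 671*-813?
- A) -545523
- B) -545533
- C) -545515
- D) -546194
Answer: A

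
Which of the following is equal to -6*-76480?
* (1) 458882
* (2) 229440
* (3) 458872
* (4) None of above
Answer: 4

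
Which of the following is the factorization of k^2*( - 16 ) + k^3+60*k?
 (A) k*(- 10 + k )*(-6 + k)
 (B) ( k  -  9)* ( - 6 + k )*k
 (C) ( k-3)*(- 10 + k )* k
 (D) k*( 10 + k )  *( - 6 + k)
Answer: A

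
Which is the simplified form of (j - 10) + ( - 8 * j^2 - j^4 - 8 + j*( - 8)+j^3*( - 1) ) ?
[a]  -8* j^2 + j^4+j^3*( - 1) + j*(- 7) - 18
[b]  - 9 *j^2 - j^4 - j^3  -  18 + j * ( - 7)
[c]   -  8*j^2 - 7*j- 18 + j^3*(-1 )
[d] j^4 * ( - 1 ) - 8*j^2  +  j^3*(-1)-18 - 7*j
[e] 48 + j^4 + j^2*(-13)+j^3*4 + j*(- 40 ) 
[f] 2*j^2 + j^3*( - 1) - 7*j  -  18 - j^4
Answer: d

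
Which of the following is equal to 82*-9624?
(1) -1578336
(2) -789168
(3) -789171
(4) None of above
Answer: 2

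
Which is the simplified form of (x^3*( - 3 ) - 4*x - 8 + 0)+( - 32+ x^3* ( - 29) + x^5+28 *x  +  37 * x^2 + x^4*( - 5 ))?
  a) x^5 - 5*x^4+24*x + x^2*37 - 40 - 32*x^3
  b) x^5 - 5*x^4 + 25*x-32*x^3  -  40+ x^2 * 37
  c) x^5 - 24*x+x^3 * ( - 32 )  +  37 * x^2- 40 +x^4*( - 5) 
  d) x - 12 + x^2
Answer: a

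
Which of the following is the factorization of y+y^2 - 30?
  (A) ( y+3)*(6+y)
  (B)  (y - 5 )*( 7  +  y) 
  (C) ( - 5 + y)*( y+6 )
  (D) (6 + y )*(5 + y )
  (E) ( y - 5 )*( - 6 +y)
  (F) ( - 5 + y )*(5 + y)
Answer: C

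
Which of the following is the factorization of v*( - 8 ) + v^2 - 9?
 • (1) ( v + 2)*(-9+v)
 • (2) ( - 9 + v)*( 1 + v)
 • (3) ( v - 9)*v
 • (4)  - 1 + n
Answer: 2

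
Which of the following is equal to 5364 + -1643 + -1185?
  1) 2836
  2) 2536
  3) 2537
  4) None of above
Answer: 2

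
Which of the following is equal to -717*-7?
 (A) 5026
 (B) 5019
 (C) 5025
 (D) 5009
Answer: B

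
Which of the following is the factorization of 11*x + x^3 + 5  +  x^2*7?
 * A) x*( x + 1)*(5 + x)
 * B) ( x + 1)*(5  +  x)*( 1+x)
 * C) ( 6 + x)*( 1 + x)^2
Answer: B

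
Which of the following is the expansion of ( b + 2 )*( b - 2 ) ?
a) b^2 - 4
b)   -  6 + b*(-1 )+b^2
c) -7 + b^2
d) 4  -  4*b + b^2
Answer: a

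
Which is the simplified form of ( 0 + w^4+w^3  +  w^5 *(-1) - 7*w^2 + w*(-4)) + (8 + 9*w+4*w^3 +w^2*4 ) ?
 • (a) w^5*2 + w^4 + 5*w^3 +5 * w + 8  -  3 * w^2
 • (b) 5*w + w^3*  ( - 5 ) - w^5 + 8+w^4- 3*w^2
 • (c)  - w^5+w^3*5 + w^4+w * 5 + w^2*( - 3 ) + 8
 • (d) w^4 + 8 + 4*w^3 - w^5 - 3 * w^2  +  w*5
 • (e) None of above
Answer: c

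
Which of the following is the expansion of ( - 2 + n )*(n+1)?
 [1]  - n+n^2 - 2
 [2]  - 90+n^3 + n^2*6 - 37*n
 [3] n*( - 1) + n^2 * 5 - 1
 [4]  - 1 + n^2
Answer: 1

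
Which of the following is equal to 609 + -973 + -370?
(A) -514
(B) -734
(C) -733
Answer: B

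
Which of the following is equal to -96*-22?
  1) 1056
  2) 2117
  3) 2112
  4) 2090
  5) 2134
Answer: 3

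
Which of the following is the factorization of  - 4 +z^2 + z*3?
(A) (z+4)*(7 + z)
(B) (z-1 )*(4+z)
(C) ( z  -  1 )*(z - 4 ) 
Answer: B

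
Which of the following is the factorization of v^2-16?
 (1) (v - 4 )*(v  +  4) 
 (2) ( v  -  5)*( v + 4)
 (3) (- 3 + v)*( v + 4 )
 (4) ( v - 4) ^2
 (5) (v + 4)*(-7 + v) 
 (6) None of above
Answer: 1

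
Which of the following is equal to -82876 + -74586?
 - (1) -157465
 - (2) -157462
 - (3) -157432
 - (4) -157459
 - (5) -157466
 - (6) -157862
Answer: 2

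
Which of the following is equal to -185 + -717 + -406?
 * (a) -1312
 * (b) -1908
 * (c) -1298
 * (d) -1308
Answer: d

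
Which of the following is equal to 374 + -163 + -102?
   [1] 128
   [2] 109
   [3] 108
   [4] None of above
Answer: 2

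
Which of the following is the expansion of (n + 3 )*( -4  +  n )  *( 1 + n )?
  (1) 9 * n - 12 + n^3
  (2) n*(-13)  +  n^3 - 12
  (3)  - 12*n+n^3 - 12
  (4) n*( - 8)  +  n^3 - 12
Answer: 2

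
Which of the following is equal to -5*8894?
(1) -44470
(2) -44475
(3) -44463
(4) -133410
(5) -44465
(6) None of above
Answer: 1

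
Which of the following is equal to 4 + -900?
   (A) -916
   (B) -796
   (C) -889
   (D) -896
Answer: D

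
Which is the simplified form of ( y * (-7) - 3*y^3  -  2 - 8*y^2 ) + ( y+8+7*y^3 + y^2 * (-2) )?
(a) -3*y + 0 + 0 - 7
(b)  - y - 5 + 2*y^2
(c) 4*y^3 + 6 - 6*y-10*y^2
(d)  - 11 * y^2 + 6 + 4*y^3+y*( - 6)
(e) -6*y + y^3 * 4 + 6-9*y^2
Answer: c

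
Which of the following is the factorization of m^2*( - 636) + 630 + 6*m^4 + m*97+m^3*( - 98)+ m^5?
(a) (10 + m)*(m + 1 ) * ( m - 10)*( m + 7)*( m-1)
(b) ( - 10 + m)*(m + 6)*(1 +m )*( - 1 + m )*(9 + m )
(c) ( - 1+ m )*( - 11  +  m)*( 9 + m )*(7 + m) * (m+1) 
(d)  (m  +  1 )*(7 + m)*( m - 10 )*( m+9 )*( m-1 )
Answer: d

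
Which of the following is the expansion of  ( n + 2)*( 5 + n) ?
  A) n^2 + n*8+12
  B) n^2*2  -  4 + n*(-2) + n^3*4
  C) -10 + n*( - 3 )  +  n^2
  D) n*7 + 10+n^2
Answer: D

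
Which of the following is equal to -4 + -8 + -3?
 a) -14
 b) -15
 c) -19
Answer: b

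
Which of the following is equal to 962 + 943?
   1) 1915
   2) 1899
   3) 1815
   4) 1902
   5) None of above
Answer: 5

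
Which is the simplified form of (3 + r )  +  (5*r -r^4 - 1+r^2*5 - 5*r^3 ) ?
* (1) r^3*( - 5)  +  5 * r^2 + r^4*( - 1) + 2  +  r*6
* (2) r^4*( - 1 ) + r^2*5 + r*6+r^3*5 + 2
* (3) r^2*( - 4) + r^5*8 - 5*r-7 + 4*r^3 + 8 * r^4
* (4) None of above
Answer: 1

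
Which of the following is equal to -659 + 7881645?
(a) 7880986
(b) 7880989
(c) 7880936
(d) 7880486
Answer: a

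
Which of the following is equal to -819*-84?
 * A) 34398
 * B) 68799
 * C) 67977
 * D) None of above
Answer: D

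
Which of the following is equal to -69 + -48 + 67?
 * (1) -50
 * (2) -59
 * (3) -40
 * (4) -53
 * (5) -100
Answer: 1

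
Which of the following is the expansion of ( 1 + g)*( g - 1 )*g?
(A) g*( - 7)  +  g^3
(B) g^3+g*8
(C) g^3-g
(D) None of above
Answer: C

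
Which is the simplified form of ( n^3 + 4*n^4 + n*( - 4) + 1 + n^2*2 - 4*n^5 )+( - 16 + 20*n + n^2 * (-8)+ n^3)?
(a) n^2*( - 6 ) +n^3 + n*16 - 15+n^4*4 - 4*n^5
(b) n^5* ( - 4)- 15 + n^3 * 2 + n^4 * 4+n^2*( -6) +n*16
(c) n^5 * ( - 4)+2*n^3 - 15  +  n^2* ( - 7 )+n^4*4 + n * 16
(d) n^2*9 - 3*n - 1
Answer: b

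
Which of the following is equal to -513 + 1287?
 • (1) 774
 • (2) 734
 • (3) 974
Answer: 1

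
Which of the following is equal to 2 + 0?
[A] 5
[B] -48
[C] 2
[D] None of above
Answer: C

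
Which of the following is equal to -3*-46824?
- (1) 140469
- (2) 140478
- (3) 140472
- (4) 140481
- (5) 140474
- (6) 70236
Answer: 3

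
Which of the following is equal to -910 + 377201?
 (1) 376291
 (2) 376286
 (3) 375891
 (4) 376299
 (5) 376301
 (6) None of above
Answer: 1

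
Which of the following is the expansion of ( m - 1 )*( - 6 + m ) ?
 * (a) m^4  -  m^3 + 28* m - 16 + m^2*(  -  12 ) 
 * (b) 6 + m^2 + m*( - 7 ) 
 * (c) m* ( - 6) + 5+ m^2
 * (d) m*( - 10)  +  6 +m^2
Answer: b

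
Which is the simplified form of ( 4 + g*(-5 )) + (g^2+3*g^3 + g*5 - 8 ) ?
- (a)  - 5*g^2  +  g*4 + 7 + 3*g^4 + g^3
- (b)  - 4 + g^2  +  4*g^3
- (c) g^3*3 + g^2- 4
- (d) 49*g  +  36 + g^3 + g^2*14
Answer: c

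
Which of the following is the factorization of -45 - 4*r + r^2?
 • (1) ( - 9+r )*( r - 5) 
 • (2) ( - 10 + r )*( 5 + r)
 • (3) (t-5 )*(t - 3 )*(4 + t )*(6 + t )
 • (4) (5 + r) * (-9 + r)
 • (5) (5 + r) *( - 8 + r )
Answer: 4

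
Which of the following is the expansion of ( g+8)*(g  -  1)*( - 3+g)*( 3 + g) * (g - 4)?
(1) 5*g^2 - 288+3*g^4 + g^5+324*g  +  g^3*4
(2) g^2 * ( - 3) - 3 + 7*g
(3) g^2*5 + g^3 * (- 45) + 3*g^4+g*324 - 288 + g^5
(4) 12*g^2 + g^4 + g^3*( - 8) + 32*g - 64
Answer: 3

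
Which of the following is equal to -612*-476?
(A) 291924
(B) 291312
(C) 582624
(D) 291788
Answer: B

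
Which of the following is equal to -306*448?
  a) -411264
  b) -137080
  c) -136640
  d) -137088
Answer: d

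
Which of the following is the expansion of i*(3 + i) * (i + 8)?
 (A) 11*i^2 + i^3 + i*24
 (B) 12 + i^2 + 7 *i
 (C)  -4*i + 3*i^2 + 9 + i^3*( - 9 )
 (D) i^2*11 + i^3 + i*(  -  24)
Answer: A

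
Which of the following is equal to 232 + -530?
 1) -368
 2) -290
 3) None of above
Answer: 3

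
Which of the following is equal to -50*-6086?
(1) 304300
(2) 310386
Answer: 1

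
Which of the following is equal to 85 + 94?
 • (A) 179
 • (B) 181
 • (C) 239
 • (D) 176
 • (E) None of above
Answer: A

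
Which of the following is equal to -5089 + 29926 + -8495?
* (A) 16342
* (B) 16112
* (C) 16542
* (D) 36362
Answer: A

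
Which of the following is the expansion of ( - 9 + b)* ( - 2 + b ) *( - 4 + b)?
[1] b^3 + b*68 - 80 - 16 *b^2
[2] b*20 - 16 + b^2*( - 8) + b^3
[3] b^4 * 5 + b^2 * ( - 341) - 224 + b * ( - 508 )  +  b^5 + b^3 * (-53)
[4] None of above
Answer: 4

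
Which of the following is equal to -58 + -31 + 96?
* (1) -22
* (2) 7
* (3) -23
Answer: 2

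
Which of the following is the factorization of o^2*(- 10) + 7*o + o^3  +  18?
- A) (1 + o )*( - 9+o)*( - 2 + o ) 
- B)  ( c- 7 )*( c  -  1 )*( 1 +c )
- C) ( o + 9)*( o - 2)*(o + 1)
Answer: A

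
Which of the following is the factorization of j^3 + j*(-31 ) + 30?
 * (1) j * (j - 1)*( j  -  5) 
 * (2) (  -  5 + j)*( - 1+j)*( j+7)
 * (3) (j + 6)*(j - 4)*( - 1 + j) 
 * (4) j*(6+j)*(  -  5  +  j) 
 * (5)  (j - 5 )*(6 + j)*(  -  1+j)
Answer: 5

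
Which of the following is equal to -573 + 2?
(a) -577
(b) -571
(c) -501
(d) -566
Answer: b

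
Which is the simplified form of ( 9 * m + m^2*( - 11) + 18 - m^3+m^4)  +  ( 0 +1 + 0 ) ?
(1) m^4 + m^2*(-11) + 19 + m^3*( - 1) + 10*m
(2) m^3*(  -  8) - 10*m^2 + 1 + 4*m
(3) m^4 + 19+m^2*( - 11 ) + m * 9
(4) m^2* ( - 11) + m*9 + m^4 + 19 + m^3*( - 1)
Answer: 4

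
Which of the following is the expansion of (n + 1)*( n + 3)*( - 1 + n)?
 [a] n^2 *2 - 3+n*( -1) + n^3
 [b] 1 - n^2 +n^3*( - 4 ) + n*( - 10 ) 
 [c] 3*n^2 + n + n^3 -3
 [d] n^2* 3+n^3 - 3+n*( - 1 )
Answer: d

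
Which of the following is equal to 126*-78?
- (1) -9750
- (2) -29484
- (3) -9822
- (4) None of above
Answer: 4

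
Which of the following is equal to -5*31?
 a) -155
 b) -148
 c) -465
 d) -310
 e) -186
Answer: a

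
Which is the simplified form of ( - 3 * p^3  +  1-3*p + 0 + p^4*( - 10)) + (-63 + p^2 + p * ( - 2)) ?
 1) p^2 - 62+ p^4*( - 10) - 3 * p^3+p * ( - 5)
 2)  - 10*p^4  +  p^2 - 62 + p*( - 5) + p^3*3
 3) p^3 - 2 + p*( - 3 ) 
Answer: 1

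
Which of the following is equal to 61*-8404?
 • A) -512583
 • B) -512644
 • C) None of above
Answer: B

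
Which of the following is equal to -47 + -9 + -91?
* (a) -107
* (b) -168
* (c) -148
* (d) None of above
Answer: d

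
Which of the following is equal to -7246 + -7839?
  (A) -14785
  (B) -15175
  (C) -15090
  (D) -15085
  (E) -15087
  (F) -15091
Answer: D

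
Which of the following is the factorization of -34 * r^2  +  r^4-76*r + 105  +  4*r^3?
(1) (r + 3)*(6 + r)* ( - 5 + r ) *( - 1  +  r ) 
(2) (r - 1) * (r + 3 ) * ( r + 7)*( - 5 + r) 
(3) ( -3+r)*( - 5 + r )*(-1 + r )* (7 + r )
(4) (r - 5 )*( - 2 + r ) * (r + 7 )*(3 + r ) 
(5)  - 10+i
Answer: 2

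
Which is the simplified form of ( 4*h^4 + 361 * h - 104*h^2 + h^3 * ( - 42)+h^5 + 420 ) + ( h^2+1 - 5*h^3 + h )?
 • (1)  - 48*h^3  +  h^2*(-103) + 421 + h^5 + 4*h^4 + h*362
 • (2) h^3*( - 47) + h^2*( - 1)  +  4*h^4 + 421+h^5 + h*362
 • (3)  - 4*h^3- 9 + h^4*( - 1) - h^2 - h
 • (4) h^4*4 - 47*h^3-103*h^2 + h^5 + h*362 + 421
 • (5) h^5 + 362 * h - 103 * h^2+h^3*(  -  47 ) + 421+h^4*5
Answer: 4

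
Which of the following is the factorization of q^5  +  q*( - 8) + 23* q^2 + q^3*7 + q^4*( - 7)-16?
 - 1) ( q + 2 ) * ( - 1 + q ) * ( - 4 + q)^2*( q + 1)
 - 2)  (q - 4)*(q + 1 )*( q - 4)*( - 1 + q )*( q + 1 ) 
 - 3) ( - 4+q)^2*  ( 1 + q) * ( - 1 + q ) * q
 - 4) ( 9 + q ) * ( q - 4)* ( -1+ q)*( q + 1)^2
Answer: 2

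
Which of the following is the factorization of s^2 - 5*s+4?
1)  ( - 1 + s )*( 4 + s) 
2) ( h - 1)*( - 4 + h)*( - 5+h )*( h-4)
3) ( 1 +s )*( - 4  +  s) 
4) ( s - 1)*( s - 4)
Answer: 4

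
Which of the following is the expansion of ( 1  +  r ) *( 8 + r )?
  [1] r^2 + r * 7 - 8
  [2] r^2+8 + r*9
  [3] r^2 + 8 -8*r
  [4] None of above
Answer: 2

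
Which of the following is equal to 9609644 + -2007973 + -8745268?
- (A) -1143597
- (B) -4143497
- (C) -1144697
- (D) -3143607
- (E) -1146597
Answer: A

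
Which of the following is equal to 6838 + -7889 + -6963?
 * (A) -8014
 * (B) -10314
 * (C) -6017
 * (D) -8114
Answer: A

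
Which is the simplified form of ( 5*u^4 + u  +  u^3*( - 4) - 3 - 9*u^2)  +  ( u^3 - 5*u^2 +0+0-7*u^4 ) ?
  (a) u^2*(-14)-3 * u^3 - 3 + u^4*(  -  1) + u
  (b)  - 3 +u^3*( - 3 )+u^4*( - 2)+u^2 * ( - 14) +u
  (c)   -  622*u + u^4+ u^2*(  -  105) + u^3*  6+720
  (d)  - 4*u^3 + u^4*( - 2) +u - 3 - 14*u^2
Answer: b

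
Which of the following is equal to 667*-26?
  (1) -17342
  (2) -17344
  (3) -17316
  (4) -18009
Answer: 1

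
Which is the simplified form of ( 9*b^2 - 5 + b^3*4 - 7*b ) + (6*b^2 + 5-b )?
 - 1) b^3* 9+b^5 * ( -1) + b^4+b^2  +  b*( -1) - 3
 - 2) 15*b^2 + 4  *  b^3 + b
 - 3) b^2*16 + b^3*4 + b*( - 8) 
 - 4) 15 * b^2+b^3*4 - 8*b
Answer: 4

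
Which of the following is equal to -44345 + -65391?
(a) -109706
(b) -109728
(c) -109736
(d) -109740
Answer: c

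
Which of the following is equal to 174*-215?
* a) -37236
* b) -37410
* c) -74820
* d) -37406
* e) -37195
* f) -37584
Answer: b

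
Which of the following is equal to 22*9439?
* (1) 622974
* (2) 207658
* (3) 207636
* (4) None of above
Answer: 2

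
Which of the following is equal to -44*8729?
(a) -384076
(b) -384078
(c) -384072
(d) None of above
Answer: a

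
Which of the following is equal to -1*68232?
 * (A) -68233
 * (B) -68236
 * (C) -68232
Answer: C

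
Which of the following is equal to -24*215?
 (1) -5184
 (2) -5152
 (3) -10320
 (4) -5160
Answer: 4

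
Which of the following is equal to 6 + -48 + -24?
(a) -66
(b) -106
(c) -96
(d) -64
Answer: a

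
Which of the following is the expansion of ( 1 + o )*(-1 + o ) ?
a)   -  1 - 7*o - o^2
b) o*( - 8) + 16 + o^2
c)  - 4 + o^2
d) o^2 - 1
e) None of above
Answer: d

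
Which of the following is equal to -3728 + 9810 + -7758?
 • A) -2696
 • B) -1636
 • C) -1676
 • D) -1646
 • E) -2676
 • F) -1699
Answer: C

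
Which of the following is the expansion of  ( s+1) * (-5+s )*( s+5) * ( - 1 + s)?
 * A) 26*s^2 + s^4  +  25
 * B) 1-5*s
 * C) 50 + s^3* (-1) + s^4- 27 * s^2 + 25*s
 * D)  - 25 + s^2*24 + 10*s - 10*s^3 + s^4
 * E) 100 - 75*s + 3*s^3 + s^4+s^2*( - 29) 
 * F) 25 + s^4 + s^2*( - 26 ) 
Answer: F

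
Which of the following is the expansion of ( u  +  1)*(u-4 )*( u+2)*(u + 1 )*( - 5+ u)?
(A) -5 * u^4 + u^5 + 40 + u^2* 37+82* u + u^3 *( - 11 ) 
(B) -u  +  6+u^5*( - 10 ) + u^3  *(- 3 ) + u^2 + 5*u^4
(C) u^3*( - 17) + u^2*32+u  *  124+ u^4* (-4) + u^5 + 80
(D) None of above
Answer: A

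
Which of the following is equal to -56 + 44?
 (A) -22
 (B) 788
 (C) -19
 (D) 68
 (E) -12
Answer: E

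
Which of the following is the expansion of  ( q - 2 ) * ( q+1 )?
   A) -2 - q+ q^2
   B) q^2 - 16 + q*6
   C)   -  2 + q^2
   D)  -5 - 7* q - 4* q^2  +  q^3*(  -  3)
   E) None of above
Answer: A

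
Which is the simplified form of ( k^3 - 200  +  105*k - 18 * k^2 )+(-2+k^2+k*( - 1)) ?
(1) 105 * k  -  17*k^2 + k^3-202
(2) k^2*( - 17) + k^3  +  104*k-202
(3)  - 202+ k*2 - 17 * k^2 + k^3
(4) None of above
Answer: 2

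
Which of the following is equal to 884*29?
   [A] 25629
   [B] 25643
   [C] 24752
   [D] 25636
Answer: D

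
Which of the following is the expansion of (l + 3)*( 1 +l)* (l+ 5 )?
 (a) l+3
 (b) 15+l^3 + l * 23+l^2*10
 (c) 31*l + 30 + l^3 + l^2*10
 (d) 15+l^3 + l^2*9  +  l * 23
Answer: d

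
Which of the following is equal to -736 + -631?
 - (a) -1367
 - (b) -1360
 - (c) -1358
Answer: a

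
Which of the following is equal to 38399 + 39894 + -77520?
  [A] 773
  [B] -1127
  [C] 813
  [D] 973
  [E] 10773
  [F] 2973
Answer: A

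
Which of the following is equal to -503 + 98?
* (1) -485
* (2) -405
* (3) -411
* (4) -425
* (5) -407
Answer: 2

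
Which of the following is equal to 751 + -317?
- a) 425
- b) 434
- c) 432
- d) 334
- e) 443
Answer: b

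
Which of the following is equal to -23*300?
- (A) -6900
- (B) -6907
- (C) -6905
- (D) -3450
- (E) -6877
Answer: A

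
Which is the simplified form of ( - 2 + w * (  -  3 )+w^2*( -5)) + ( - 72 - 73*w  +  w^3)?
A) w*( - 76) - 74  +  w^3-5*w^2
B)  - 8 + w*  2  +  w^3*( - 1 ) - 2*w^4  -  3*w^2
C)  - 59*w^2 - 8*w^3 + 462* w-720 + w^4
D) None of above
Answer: A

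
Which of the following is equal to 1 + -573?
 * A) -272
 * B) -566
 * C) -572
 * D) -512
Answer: C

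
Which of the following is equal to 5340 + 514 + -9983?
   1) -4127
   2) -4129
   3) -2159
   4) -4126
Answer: 2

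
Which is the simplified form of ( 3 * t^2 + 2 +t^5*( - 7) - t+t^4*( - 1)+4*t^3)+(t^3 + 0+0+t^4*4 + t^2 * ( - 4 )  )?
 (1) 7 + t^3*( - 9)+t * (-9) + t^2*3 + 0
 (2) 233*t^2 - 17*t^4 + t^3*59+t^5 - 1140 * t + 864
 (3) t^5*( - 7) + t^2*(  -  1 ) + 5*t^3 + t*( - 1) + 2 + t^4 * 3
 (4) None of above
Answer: 3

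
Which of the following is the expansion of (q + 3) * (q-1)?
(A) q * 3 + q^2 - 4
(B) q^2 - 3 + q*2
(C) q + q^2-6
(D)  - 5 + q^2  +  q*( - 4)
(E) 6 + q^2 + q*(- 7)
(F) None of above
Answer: B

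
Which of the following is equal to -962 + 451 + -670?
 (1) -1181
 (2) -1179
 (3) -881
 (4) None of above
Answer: 1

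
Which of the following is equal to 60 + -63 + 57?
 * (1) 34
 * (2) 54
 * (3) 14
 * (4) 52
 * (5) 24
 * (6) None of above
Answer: 2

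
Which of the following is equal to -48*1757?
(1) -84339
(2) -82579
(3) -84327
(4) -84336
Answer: 4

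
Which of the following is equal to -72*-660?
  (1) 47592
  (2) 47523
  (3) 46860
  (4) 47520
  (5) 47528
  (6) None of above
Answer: 4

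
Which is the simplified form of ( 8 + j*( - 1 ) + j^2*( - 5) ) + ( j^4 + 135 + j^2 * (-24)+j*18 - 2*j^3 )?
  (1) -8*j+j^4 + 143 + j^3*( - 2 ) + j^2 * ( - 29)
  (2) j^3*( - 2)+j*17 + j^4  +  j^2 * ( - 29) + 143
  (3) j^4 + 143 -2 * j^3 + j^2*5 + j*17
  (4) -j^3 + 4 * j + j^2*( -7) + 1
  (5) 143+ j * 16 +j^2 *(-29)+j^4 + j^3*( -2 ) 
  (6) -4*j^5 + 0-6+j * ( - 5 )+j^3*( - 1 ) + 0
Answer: 2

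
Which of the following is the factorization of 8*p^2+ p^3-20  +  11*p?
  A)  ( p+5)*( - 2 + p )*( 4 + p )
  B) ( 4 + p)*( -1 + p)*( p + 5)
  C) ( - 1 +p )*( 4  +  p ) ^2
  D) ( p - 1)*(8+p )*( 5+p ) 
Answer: B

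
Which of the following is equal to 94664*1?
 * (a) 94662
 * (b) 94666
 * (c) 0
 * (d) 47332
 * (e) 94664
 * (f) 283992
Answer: e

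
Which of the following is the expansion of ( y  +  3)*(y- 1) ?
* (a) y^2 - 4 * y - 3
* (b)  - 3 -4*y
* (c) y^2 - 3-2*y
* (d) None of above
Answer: d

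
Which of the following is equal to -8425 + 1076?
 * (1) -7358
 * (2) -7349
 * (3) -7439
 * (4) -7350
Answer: 2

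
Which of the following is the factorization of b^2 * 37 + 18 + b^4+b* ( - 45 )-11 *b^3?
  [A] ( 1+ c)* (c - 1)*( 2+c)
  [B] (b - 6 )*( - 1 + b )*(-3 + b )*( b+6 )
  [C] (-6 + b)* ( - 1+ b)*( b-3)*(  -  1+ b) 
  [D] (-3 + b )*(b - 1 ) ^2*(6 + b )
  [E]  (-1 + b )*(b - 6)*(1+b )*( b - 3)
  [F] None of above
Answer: C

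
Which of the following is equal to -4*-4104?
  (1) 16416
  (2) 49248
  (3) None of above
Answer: 1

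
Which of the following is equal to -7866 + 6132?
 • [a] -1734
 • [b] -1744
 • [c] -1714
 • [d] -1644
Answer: a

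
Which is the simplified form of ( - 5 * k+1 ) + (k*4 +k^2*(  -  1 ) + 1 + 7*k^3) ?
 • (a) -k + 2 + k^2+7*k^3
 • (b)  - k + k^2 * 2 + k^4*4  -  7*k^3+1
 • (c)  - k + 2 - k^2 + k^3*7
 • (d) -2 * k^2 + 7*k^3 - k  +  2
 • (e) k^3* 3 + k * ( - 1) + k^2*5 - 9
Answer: c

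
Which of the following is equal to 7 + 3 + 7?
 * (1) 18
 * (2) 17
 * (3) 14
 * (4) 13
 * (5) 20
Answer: 2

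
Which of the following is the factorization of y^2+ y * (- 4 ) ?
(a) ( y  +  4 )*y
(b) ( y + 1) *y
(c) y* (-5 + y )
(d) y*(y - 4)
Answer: d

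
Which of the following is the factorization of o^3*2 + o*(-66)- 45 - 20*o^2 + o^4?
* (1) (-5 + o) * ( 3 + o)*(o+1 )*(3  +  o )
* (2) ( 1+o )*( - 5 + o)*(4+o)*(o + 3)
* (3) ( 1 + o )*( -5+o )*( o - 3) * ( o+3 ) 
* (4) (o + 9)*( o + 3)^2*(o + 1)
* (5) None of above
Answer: 1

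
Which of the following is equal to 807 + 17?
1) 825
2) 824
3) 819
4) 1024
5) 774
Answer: 2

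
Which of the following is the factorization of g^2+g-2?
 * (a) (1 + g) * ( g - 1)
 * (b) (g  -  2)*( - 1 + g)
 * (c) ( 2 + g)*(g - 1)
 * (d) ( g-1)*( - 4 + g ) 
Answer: c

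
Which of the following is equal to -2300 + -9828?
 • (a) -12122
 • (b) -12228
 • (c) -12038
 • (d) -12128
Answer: d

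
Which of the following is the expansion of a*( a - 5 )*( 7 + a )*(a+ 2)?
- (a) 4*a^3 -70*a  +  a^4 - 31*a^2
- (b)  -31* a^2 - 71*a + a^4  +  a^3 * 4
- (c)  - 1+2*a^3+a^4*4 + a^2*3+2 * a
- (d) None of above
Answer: a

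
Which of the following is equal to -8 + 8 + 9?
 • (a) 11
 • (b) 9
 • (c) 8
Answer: b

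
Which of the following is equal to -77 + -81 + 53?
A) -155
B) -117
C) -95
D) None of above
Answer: D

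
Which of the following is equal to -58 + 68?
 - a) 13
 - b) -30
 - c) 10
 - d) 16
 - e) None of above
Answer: c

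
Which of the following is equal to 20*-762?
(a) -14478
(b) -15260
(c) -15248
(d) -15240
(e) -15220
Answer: d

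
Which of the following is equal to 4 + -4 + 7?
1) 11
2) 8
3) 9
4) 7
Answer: 4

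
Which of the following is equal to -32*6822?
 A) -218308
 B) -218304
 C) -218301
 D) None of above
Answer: B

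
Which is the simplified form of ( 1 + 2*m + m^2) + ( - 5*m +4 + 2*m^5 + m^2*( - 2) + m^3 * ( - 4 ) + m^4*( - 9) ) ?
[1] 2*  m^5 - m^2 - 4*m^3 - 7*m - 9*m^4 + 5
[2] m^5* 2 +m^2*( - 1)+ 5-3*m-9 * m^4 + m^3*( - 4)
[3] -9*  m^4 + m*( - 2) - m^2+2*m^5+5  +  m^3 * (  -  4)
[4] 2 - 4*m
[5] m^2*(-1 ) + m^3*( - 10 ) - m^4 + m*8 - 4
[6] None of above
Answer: 2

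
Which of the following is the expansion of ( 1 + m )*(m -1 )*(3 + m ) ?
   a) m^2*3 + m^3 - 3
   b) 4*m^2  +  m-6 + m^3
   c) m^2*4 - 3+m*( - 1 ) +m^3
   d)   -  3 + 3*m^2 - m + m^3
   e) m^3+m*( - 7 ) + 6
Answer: d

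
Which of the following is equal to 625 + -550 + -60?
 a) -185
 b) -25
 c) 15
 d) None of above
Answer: c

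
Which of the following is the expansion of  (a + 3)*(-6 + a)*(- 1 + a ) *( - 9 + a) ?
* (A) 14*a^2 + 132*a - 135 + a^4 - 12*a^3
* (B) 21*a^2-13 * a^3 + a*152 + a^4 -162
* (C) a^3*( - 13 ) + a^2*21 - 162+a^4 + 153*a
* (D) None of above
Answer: C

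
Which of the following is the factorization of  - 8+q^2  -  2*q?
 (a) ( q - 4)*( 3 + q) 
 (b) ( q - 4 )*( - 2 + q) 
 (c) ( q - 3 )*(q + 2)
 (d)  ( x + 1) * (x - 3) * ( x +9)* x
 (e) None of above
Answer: e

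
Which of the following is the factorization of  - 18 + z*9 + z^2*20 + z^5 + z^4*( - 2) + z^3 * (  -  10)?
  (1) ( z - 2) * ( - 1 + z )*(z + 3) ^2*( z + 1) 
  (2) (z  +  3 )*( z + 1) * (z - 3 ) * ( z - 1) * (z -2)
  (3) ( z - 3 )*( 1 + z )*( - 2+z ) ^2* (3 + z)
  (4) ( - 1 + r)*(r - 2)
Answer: 2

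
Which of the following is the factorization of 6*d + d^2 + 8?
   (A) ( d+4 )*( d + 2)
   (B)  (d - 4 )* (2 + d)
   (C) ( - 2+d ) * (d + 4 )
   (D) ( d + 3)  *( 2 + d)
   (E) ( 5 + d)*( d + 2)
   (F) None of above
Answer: A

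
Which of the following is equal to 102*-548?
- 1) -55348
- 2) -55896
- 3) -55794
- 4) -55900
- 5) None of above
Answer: 2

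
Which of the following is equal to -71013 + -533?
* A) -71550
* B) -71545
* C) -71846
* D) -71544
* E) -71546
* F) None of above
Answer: E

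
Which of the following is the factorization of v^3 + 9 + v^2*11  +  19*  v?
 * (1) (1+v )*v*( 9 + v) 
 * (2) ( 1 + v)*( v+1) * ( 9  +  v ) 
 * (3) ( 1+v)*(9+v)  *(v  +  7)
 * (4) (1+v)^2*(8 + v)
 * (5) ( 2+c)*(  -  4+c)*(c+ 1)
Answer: 2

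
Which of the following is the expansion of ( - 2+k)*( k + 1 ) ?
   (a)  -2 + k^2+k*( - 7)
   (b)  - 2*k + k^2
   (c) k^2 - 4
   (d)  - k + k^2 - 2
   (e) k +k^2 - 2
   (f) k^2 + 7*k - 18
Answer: d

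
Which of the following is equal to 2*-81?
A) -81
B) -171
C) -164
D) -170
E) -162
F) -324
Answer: E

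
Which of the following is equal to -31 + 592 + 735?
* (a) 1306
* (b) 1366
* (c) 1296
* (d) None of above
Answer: c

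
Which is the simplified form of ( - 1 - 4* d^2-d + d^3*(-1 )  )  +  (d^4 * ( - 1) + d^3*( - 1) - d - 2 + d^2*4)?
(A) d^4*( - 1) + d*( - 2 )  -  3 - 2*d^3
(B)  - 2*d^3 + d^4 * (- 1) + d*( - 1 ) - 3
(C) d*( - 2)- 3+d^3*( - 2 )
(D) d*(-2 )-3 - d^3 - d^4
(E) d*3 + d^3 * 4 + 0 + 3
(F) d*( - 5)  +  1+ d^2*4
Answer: A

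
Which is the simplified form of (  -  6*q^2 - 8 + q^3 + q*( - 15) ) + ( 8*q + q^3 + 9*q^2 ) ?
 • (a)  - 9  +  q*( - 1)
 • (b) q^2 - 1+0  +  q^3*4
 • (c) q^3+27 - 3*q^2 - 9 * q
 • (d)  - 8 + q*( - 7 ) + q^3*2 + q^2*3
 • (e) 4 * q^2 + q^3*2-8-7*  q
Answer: d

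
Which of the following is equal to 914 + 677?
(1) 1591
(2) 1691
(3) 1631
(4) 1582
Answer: 1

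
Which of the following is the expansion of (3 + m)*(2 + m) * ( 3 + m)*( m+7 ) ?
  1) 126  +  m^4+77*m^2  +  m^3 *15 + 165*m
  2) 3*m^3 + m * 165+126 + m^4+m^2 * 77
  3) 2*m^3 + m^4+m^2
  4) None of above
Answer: 1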